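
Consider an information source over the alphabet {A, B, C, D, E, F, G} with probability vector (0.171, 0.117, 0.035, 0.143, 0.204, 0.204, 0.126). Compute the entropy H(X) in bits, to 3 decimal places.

H = −Σ pᵢ log₂ pᵢ.
−0.171·log₂(0.171) = 0.4357
−0.117·log₂(0.117) = 0.3622
−0.035·log₂(0.035) = 0.1693
−0.143·log₂(0.143) = 0.4012
−0.204·log₂(0.204) = 0.4678
−0.204·log₂(0.204) = 0.4678
−0.126·log₂(0.126) = 0.3766
Sum ≈ 2.6806 → 2.681 bits.

2.681 bits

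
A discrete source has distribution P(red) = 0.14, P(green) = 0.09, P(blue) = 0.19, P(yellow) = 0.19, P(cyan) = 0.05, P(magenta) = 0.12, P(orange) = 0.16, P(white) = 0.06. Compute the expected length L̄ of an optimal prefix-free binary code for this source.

2.92 bits/symbol

Repeatedly combine the two least-probable nodes; the expected code length is the sum of the merged weights.
merge 1/20 + 3/50 → 11/100
merge 9/100 + 11/100 → 1/5
merge 3/25 + 7/50 → 13/50
merge 4/25 + 19/100 → 7/20
merge 19/100 + 1/5 → 39/100
merge 13/50 + 7/20 → 61/100
merge 39/100 + 61/100 → 1
L = 11/100 + 1/5 + 13/50 + 7/20 + 39/100 + 61/100 + 1 = 73/25 = 2.92 bits/symbol.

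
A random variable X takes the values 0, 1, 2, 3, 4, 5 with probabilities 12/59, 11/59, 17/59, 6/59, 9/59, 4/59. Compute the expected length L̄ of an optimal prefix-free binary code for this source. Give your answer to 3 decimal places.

Repeatedly combine the two least-probable nodes; the expected code length is the sum of the merged weights.
merge 4/59 + 6/59 → 10/59
merge 9/59 + 10/59 → 19/59
merge 11/59 + 12/59 → 23/59
merge 17/59 + 19/59 → 36/59
merge 23/59 + 36/59 → 1
L = 10/59 + 19/59 + 23/59 + 36/59 + 1 = 147/59 ≈ 2.492 bits/symbol.

2.492 bits/symbol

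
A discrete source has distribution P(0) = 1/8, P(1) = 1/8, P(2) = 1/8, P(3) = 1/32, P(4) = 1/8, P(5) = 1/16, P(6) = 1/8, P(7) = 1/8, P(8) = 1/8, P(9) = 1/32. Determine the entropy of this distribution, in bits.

3.1875 bits

Each probability is a power of 1/2, so log₂(1/p) is an integer.
H = Σ p·log₂(1/p) = 1/8·3 + 1/8·3 + 1/8·3 + 1/32·5 + 1/8·3 + 1/16·4 + 1/8·3 + 1/8·3 + 1/8·3 + 1/32·5 = 3.1875 bits.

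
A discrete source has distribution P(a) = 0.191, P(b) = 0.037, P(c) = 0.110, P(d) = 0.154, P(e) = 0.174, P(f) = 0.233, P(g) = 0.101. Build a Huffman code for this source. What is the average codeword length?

2.714 bits/symbol

Repeatedly combine the two least-probable nodes; the expected code length is the sum of the merged weights.
merge 37/1000 + 101/1000 → 69/500
merge 11/100 + 69/500 → 31/125
merge 77/500 + 87/500 → 41/125
merge 191/1000 + 233/1000 → 53/125
merge 31/125 + 41/125 → 72/125
merge 53/125 + 72/125 → 1
L = 69/500 + 31/125 + 41/125 + 53/125 + 72/125 + 1 = 1357/500 = 2.714 bits/symbol.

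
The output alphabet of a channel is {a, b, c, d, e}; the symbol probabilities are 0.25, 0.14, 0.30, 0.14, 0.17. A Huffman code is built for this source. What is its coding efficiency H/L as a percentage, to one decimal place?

98.7%

Entropy H = −Σ p log₂ p ≈ 2.2499 bits.
Huffman merges: 7/50+7/50→7/25; 17/100+1/4→21/50; 7/25+3/10→29/50; 21/50+29/50→1. L = 57/25 ≈ 2.2800.
Efficiency = H/L = 2.2499/2.2800 = 98.7%.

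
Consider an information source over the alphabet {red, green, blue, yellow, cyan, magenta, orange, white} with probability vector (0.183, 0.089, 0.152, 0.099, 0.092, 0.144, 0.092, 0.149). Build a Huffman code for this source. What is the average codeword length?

2.998 bits/symbol

Repeatedly combine the two least-probable nodes; the expected code length is the sum of the merged weights.
merge 89/1000 + 23/250 → 181/1000
merge 23/250 + 99/1000 → 191/1000
merge 18/125 + 149/1000 → 293/1000
merge 19/125 + 181/1000 → 333/1000
merge 183/1000 + 191/1000 → 187/500
merge 293/1000 + 333/1000 → 313/500
merge 187/500 + 313/500 → 1
L = 181/1000 + 191/1000 + 293/1000 + 333/1000 + 187/500 + 313/500 + 1 = 1499/500 = 2.998 bits/symbol.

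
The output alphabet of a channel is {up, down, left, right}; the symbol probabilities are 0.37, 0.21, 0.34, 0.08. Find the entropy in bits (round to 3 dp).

H = −Σ pᵢ log₂ pᵢ.
−0.37·log₂(0.37) = 0.5307
−0.21·log₂(0.21) = 0.4728
−0.34·log₂(0.34) = 0.5292
−0.08·log₂(0.08) = 0.2915
Sum ≈ 1.8242 → 1.824 bits.

1.824 bits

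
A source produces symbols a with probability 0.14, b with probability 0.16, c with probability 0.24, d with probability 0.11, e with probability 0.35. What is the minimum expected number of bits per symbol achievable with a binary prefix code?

2.25 bits/symbol

Repeatedly combine the two least-probable nodes; the expected code length is the sum of the merged weights.
merge 11/100 + 7/50 → 1/4
merge 4/25 + 6/25 → 2/5
merge 1/4 + 7/20 → 3/5
merge 2/5 + 3/5 → 1
L = 1/4 + 2/5 + 3/5 + 1 = 9/4 = 2.25 bits/symbol.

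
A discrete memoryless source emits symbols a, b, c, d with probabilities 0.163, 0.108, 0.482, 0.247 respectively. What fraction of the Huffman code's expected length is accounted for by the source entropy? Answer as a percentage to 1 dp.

Entropy H = −Σ p log₂ p ≈ 1.7792 bits.
Huffman merges: 27/250+163/1000→271/1000; 247/1000+271/1000→259/500; 241/500+259/500→1. L = 1789/1000 ≈ 1.7890.
Efficiency = H/L = 1.7792/1.7890 = 99.4%.

99.4%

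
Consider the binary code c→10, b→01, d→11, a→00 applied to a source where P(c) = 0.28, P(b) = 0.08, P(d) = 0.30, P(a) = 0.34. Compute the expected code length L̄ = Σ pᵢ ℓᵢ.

L̄ = Σ pᵢ·ℓᵢ = 0.28·2 + 0.08·2 + 0.30·2 + 0.34·2 = 2 bits/symbol.

2 bits/symbol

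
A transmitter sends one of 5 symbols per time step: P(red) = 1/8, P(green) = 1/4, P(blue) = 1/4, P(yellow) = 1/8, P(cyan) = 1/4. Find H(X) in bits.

2.25 bits

Each probability is a power of 1/2, so log₂(1/p) is an integer.
H = Σ p·log₂(1/p) = 1/8·3 + 1/4·2 + 1/4·2 + 1/8·3 + 1/4·2 = 2.25 bits.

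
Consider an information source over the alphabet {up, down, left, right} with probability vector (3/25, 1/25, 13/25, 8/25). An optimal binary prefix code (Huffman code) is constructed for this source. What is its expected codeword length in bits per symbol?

1.64 bits/symbol

Repeatedly combine the two least-probable nodes; the expected code length is the sum of the merged weights.
merge 1/25 + 3/25 → 4/25
merge 4/25 + 8/25 → 12/25
merge 12/25 + 13/25 → 1
L = 4/25 + 12/25 + 1 = 41/25 = 1.64 bits/symbol.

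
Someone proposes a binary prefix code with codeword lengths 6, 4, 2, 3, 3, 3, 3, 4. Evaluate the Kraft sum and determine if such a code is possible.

With common denominator 2^6 = 64: Σ 2^(−ℓᵢ) = 1/64 + 4/64 + 16/64 + 8/64 + 8/64 + 8/64 + 8/64 + 4/64 = 57/64 = 0.890625.
Kraft's inequality requires Σ ≤ 1; here Σ = 0.890625 ≤ 1, so such a prefix code exists.

0.890625; yes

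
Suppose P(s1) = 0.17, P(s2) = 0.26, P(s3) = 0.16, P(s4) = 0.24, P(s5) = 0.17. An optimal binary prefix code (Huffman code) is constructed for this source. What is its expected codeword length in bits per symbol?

2.33 bits/symbol

Repeatedly combine the two least-probable nodes; the expected code length is the sum of the merged weights.
merge 4/25 + 17/100 → 33/100
merge 17/100 + 6/25 → 41/100
merge 13/50 + 33/100 → 59/100
merge 41/100 + 59/100 → 1
L = 33/100 + 41/100 + 59/100 + 1 = 233/100 = 2.33 bits/symbol.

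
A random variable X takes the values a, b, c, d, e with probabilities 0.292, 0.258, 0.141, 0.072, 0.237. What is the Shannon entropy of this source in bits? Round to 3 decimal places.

2.187 bits

H = −Σ pᵢ log₂ pᵢ.
−0.292·log₂(0.292) = 0.5186
−0.258·log₂(0.258) = 0.5043
−0.141·log₂(0.141) = 0.3985
−0.072·log₂(0.072) = 0.2733
−0.237·log₂(0.237) = 0.4923
Sum ≈ 2.1869 → 2.187 bits.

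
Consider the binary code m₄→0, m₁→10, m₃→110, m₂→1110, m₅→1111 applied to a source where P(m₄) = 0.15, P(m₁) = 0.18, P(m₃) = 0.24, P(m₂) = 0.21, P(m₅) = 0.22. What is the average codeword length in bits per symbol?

L̄ = Σ pᵢ·ℓᵢ = 0.15·1 + 0.18·2 + 0.24·3 + 0.21·4 + 0.22·4 = 2.95 bits/symbol.

2.95 bits/symbol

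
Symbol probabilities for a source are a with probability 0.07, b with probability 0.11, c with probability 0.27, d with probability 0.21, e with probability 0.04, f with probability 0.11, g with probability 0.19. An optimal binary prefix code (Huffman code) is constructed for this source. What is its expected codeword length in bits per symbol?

Repeatedly combine the two least-probable nodes; the expected code length is the sum of the merged weights.
merge 1/25 + 7/100 → 11/100
merge 11/100 + 11/100 → 11/50
merge 11/100 + 19/100 → 3/10
merge 21/100 + 11/50 → 43/100
merge 27/100 + 3/10 → 57/100
merge 43/100 + 57/100 → 1
L = 11/100 + 11/50 + 3/10 + 43/100 + 57/100 + 1 = 263/100 = 2.63 bits/symbol.

2.63 bits/symbol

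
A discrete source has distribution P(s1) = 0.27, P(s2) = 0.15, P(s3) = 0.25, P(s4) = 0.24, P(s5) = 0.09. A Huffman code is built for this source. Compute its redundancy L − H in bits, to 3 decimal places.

0.013 bits

Entropy H = −Σ p log₂ p ≈ 2.2274 bits.
Huffman merges: 9/100+3/20→6/25; 6/25+6/25→12/25; 1/4+27/100→13/25; 12/25+13/25→1. L = 56/25 ≈ 2.2400.
L − H = 2.2400 − 2.2274 = 0.013 bits.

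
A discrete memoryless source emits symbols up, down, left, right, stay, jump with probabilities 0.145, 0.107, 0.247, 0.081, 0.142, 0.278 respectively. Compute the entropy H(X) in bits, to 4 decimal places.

H = −Σ pᵢ log₂ pᵢ.
−0.145·log₂(0.145) = 0.4040
−0.107·log₂(0.107) = 0.3450
−0.247·log₂(0.247) = 0.4983
−0.081·log₂(0.081) = 0.2937
−0.142·log₂(0.142) = 0.3999
−0.278·log₂(0.278) = 0.5134
Sum ≈ 2.4543 → 2.4543 bits.

2.4543 bits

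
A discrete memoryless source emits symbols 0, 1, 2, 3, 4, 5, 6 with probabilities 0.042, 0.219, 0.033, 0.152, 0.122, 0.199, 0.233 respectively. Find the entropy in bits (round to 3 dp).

H = −Σ pᵢ log₂ pᵢ.
−0.042·log₂(0.042) = 0.1921
−0.219·log₂(0.219) = 0.4798
−0.033·log₂(0.033) = 0.1624
−0.152·log₂(0.152) = 0.4131
−0.122·log₂(0.122) = 0.3703
−0.199·log₂(0.199) = 0.4635
−0.233·log₂(0.233) = 0.4897
Sum ≈ 2.5709 → 2.571 bits.

2.571 bits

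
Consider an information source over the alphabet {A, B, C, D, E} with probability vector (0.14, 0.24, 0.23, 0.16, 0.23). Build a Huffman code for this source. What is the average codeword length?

Repeatedly combine the two least-probable nodes; the expected code length is the sum of the merged weights.
merge 7/50 + 4/25 → 3/10
merge 23/100 + 23/100 → 23/50
merge 6/25 + 3/10 → 27/50
merge 23/50 + 27/50 → 1
L = 3/10 + 23/50 + 27/50 + 1 = 23/10 = 2.3 bits/symbol.

2.3 bits/symbol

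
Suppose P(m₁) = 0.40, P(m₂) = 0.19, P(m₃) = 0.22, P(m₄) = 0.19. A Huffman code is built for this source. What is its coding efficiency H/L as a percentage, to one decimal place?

97.0%

Entropy H = −Σ p log₂ p ≈ 1.9198 bits.
Huffman merges: 19/100+19/100→19/50; 11/50+19/50→3/5; 2/5+3/5→1. L = 99/50 ≈ 1.9800.
Efficiency = H/L = 1.9198/1.9800 = 97.0%.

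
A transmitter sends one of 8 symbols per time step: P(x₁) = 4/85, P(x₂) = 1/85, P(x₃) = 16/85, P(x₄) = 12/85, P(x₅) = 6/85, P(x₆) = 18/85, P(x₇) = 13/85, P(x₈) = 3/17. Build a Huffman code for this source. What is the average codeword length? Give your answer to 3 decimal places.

Repeatedly combine the two least-probable nodes; the expected code length is the sum of the merged weights.
merge 1/85 + 4/85 → 1/17
merge 1/17 + 6/85 → 11/85
merge 11/85 + 12/85 → 23/85
merge 13/85 + 3/17 → 28/85
merge 16/85 + 18/85 → 2/5
merge 23/85 + 28/85 → 3/5
merge 2/5 + 3/5 → 1
L = 1/17 + 11/85 + 23/85 + 28/85 + 2/5 + 3/5 + 1 = 237/85 ≈ 2.788 bits/symbol.

2.788 bits/symbol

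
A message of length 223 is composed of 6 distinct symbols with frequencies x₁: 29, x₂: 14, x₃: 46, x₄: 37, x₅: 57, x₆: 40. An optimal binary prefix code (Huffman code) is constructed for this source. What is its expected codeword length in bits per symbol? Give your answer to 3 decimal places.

Probabilities are the counts divided by 223.
Repeatedly combine the two least-probable nodes; the expected code length is the sum of the merged weights.
merge 14/223 + 29/223 → 43/223
merge 37/223 + 40/223 → 77/223
merge 43/223 + 46/223 → 89/223
merge 57/223 + 77/223 → 134/223
merge 89/223 + 134/223 → 1
L = 43/223 + 77/223 + 89/223 + 134/223 + 1 = 566/223 ≈ 2.538 bits/symbol.

2.538 bits/symbol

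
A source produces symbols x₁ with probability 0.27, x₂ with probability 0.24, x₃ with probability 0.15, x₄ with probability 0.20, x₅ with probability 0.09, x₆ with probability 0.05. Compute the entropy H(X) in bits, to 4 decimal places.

2.4078 bits

H = −Σ pᵢ log₂ pᵢ.
−0.27·log₂(0.27) = 0.5100
−0.24·log₂(0.24) = 0.4941
−0.15·log₂(0.15) = 0.4105
−0.20·log₂(0.20) = 0.4644
−0.09·log₂(0.09) = 0.3127
−0.05·log₂(0.05) = 0.2161
Sum ≈ 2.4078 → 2.4078 bits.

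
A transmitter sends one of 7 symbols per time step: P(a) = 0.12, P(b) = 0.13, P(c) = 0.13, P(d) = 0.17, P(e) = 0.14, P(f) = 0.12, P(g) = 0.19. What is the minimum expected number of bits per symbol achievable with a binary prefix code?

2.81 bits/symbol

Repeatedly combine the two least-probable nodes; the expected code length is the sum of the merged weights.
merge 3/25 + 3/25 → 6/25
merge 13/100 + 13/100 → 13/50
merge 7/50 + 17/100 → 31/100
merge 19/100 + 6/25 → 43/100
merge 13/50 + 31/100 → 57/100
merge 43/100 + 57/100 → 1
L = 6/25 + 13/50 + 31/100 + 43/100 + 57/100 + 1 = 281/100 = 2.81 bits/symbol.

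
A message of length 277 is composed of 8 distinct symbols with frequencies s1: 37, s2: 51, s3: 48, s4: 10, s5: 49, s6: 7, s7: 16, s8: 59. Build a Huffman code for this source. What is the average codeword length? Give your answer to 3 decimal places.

Probabilities are the counts divided by 277.
Repeatedly combine the two least-probable nodes; the expected code length is the sum of the merged weights.
merge 7/277 + 10/277 → 17/277
merge 16/277 + 17/277 → 33/277
merge 33/277 + 37/277 → 70/277
merge 48/277 + 49/277 → 97/277
merge 51/277 + 59/277 → 110/277
merge 70/277 + 97/277 → 167/277
merge 110/277 + 167/277 → 1
L = 17/277 + 33/277 + 70/277 + 97/277 + 110/277 + 167/277 + 1 = 771/277 ≈ 2.783 bits/symbol.

2.783 bits/symbol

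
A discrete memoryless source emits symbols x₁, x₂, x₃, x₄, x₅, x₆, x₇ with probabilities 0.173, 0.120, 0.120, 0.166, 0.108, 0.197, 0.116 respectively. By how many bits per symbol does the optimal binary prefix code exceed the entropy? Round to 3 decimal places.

Entropy H = −Σ p log₂ p ≈ 2.7711 bits.
Huffman merges: 27/250+29/250→28/125; 3/25+3/25→6/25; 83/500+173/1000→339/1000; 197/1000+28/125→421/1000; 6/25+339/1000→579/1000; 421/1000+579/1000→1. L = 2803/1000 ≈ 2.8030.
L − H = 2.8030 − 2.7711 = 0.032 bits.

0.032 bits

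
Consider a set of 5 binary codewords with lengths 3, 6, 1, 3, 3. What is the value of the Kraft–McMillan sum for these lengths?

With common denominator 2^6 = 64: Σ 2^(−ℓᵢ) = 8/64 + 1/64 + 32/64 + 8/64 + 8/64 = 57/64 = 0.890625.

0.890625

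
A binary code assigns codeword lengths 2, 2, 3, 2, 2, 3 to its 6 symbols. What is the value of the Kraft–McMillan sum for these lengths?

With common denominator 2^3 = 8: Σ 2^(−ℓᵢ) = 2/8 + 2/8 + 1/8 + 2/8 + 2/8 + 1/8 = 10/8 = 1.25.

1.25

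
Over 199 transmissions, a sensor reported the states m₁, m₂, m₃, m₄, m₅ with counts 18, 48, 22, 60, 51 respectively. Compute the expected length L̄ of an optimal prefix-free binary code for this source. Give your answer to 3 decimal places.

Probabilities are the counts divided by 199.
Repeatedly combine the two least-probable nodes; the expected code length is the sum of the merged weights.
merge 18/199 + 22/199 → 40/199
merge 40/199 + 48/199 → 88/199
merge 51/199 + 60/199 → 111/199
merge 88/199 + 111/199 → 1
L = 40/199 + 88/199 + 111/199 + 1 = 438/199 ≈ 2.201 bits/symbol.

2.201 bits/symbol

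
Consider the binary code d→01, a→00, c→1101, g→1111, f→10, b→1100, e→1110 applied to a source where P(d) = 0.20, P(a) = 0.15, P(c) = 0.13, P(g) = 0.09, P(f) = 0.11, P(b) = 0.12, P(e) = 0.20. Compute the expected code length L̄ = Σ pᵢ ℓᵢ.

3.08 bits/symbol

L̄ = Σ pᵢ·ℓᵢ = 0.20·2 + 0.15·2 + 0.13·4 + 0.09·4 + 0.11·2 + 0.12·4 + 0.20·4 = 3.08 bits/symbol.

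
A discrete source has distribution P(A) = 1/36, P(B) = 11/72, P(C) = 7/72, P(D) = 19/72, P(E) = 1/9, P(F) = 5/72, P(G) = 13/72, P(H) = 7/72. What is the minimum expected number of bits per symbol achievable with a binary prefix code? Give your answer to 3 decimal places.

Repeatedly combine the two least-probable nodes; the expected code length is the sum of the merged weights.
merge 1/36 + 5/72 → 7/72
merge 7/72 + 7/72 → 7/36
merge 7/72 + 1/9 → 5/24
merge 11/72 + 13/72 → 1/3
merge 7/36 + 5/24 → 29/72
merge 19/72 + 1/3 → 43/72
merge 29/72 + 43/72 → 1
L = 7/72 + 7/36 + 5/24 + 1/3 + 29/72 + 43/72 + 1 = 17/6 ≈ 2.833 bits/symbol.

2.833 bits/symbol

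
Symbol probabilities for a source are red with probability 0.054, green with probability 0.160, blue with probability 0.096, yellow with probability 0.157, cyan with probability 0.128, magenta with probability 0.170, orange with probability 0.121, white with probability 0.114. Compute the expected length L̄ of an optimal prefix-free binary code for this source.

Repeatedly combine the two least-probable nodes; the expected code length is the sum of the merged weights.
merge 27/500 + 12/125 → 3/20
merge 57/500 + 121/1000 → 47/200
merge 16/125 + 3/20 → 139/500
merge 157/1000 + 4/25 → 317/1000
merge 17/100 + 47/200 → 81/200
merge 139/500 + 317/1000 → 119/200
merge 81/200 + 119/200 → 1
L = 3/20 + 47/200 + 139/500 + 317/1000 + 81/200 + 119/200 + 1 = 149/50 = 2.98 bits/symbol.

2.98 bits/symbol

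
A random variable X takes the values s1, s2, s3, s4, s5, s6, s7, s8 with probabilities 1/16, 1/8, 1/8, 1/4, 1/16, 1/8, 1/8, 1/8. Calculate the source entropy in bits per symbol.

Each probability is a power of 1/2, so log₂(1/p) is an integer.
H = Σ p·log₂(1/p) = 1/16·4 + 1/8·3 + 1/8·3 + 1/4·2 + 1/16·4 + 1/8·3 + 1/8·3 + 1/8·3 = 2.875 bits.

2.875 bits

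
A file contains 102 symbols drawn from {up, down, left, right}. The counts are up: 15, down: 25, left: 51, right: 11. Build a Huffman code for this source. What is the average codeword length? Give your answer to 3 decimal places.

Probabilities are the counts divided by 102.
Repeatedly combine the two least-probable nodes; the expected code length is the sum of the merged weights.
merge 11/102 + 5/34 → 13/51
merge 25/102 + 13/51 → 1/2
merge 1/2 + 1/2 → 1
L = 13/51 + 1/2 + 1 = 179/102 ≈ 1.755 bits/symbol.

1.755 bits/symbol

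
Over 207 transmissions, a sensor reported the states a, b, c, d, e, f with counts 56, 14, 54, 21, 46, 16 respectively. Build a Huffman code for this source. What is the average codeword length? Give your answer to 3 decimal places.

Probabilities are the counts divided by 207.
Repeatedly combine the two least-probable nodes; the expected code length is the sum of the merged weights.
merge 14/207 + 16/207 → 10/69
merge 7/69 + 10/69 → 17/69
merge 2/9 + 17/69 → 97/207
merge 6/23 + 56/207 → 110/207
merge 97/207 + 110/207 → 1
L = 10/69 + 17/69 + 97/207 + 110/207 + 1 = 55/23 ≈ 2.391 bits/symbol.

2.391 bits/symbol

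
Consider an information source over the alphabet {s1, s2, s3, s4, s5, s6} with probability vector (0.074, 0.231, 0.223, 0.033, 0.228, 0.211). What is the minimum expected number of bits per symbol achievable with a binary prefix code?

2.425 bits/symbol

Repeatedly combine the two least-probable nodes; the expected code length is the sum of the merged weights.
merge 33/1000 + 37/500 → 107/1000
merge 107/1000 + 211/1000 → 159/500
merge 223/1000 + 57/250 → 451/1000
merge 231/1000 + 159/500 → 549/1000
merge 451/1000 + 549/1000 → 1
L = 107/1000 + 159/500 + 451/1000 + 549/1000 + 1 = 97/40 = 2.425 bits/symbol.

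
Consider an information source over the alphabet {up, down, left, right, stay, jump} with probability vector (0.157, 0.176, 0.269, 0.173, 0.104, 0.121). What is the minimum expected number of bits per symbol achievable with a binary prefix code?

2.555 bits/symbol

Repeatedly combine the two least-probable nodes; the expected code length is the sum of the merged weights.
merge 13/125 + 121/1000 → 9/40
merge 157/1000 + 173/1000 → 33/100
merge 22/125 + 9/40 → 401/1000
merge 269/1000 + 33/100 → 599/1000
merge 401/1000 + 599/1000 → 1
L = 9/40 + 33/100 + 401/1000 + 599/1000 + 1 = 511/200 = 2.555 bits/symbol.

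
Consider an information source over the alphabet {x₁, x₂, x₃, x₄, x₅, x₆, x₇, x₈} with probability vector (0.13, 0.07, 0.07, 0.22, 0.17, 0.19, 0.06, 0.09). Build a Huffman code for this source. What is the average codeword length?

Repeatedly combine the two least-probable nodes; the expected code length is the sum of the merged weights.
merge 3/50 + 7/100 → 13/100
merge 7/100 + 9/100 → 4/25
merge 13/100 + 13/100 → 13/50
merge 4/25 + 17/100 → 33/100
merge 19/100 + 11/50 → 41/100
merge 13/50 + 33/100 → 59/100
merge 41/100 + 59/100 → 1
L = 13/100 + 4/25 + 13/50 + 33/100 + 41/100 + 59/100 + 1 = 72/25 = 2.88 bits/symbol.

2.88 bits/symbol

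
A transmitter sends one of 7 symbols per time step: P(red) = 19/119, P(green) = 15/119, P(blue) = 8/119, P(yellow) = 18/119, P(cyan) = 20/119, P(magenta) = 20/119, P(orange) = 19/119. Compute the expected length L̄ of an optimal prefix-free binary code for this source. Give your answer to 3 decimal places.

2.832 bits/symbol

Repeatedly combine the two least-probable nodes; the expected code length is the sum of the merged weights.
merge 8/119 + 15/119 → 23/119
merge 18/119 + 19/119 → 37/119
merge 19/119 + 20/119 → 39/119
merge 20/119 + 23/119 → 43/119
merge 37/119 + 39/119 → 76/119
merge 43/119 + 76/119 → 1
L = 23/119 + 37/119 + 39/119 + 43/119 + 76/119 + 1 = 337/119 ≈ 2.832 bits/symbol.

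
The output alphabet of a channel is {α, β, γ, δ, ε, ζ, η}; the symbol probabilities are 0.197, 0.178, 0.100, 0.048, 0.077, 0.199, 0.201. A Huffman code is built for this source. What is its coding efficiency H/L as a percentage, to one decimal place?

97.7%

Entropy H = −Σ p log₂ p ≈ 2.6610 bits.
Huffman merges: 6/125+77/1000→1/8; 1/10+1/8→9/40; 89/500+197/1000→3/8; 199/1000+201/1000→2/5; 9/40+3/8→3/5; 2/5+3/5→1. L = 109/40 ≈ 2.7250.
Efficiency = H/L = 2.6610/2.7250 = 97.7%.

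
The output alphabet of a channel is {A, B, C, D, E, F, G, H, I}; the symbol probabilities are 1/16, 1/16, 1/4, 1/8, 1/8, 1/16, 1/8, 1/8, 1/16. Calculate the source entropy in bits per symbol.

3 bits

Each probability is a power of 1/2, so log₂(1/p) is an integer.
H = Σ p·log₂(1/p) = 1/16·4 + 1/16·4 + 1/4·2 + 1/8·3 + 1/8·3 + 1/16·4 + 1/8·3 + 1/8·3 + 1/16·4 = 3 bits.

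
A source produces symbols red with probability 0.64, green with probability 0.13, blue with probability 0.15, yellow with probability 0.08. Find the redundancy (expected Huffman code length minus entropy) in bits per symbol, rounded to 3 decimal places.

0.073 bits

Entropy H = −Σ p log₂ p ≈ 1.4968 bits.
Huffman merges: 2/25+13/100→21/100; 3/20+21/100→9/25; 9/25+16/25→1. L = 157/100 ≈ 1.5700.
L − H = 1.5700 − 1.4968 = 0.073 bits.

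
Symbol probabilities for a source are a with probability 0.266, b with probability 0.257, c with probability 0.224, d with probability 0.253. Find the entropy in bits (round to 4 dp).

1.9971 bits

H = −Σ pᵢ log₂ pᵢ.
−0.266·log₂(0.266) = 0.5082
−0.257·log₂(0.257) = 0.5038
−0.224·log₂(0.224) = 0.4835
−0.253·log₂(0.253) = 0.5016
Sum ≈ 1.9971 → 1.9971 bits.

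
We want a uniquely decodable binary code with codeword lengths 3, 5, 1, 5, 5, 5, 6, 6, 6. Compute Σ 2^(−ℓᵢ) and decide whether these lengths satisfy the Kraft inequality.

With common denominator 2^6 = 64: Σ 2^(−ℓᵢ) = 8/64 + 2/64 + 32/64 + 2/64 + 2/64 + 2/64 + 1/64 + 1/64 + 1/64 = 51/64 = 0.796875.
Kraft's inequality requires Σ ≤ 1; here Σ = 0.796875 ≤ 1, so such a prefix code exists.

0.796875; yes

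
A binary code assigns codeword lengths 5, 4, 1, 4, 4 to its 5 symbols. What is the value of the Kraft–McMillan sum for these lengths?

With common denominator 2^5 = 32: Σ 2^(−ℓᵢ) = 1/32 + 2/32 + 16/32 + 2/32 + 2/32 = 23/32 = 0.71875.

0.71875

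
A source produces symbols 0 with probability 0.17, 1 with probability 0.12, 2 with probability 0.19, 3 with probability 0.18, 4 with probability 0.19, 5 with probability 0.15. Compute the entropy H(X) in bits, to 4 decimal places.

2.5680 bits

H = −Σ pᵢ log₂ pᵢ.
−0.17·log₂(0.17) = 0.4346
−0.12·log₂(0.12) = 0.3671
−0.19·log₂(0.19) = 0.4552
−0.18·log₂(0.18) = 0.4453
−0.19·log₂(0.19) = 0.4552
−0.15·log₂(0.15) = 0.4105
Sum ≈ 2.5680 → 2.5680 bits.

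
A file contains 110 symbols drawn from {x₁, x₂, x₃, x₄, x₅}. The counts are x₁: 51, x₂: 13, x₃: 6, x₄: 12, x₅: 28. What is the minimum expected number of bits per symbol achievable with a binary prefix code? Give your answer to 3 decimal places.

1.982 bits/symbol

Probabilities are the counts divided by 110.
Repeatedly combine the two least-probable nodes; the expected code length is the sum of the merged weights.
merge 3/55 + 6/55 → 9/55
merge 13/110 + 9/55 → 31/110
merge 14/55 + 31/110 → 59/110
merge 51/110 + 59/110 → 1
L = 9/55 + 31/110 + 59/110 + 1 = 109/55 ≈ 1.982 bits/symbol.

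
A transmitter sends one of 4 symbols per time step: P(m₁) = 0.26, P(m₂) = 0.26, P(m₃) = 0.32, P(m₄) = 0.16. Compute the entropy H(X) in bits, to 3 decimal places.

1.960 bits

H = −Σ pᵢ log₂ pᵢ.
−0.26·log₂(0.26) = 0.5053
−0.26·log₂(0.26) = 0.5053
−0.32·log₂(0.32) = 0.5260
−0.16·log₂(0.16) = 0.4230
Sum ≈ 1.9596 → 1.960 bits.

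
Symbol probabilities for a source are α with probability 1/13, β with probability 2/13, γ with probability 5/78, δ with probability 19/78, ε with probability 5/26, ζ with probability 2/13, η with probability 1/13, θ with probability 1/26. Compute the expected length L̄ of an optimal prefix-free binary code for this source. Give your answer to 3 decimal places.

2.821 bits/symbol

Repeatedly combine the two least-probable nodes; the expected code length is the sum of the merged weights.
merge 1/26 + 5/78 → 4/39
merge 1/13 + 1/13 → 2/13
merge 4/39 + 2/13 → 10/39
merge 2/13 + 2/13 → 4/13
merge 5/26 + 19/78 → 17/39
merge 10/39 + 4/13 → 22/39
merge 17/39 + 22/39 → 1
L = 4/39 + 2/13 + 10/39 + 4/13 + 17/39 + 22/39 + 1 = 110/39 ≈ 2.821 bits/symbol.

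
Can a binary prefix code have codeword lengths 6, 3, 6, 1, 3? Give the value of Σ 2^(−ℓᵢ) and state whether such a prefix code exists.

0.78125; yes

With common denominator 2^6 = 64: Σ 2^(−ℓᵢ) = 1/64 + 8/64 + 1/64 + 32/64 + 8/64 = 50/64 = 0.78125.
Kraft's inequality requires Σ ≤ 1; here Σ = 0.78125 ≤ 1, so such a prefix code exists.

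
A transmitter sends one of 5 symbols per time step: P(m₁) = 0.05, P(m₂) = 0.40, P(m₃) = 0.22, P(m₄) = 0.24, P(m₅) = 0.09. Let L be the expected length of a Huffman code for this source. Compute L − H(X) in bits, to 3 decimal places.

0.068 bits

Entropy H = −Σ p log₂ p ≈ 2.0322 bits.
Huffman merges: 1/20+9/100→7/50; 7/50+11/50→9/25; 6/25+9/25→3/5; 2/5+3/5→1. L = 21/10 ≈ 2.1000.
L − H = 2.1000 − 2.0322 = 0.068 bits.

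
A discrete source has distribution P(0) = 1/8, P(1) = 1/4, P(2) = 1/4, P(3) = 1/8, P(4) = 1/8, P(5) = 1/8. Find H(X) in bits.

2.5 bits

Each probability is a power of 1/2, so log₂(1/p) is an integer.
H = Σ p·log₂(1/p) = 1/8·3 + 1/4·2 + 1/4·2 + 1/8·3 + 1/8·3 + 1/8·3 = 2.5 bits.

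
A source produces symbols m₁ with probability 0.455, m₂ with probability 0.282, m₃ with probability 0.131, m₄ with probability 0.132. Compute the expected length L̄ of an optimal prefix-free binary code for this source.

1.808 bits/symbol

Repeatedly combine the two least-probable nodes; the expected code length is the sum of the merged weights.
merge 131/1000 + 33/250 → 263/1000
merge 263/1000 + 141/500 → 109/200
merge 91/200 + 109/200 → 1
L = 263/1000 + 109/200 + 1 = 226/125 = 1.808 bits/symbol.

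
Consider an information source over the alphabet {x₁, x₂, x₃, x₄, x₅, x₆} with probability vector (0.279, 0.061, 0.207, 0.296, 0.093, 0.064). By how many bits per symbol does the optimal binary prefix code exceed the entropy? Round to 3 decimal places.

Entropy H = −Σ p log₂ p ≈ 2.3227 bits.
Huffman merges: 61/1000+8/125→1/8; 93/1000+1/8→109/500; 207/1000+109/500→17/40; 279/1000+37/125→23/40; 17/40+23/40→1. L = 2343/1000 ≈ 2.3430.
L − H = 2.3430 − 2.3227 = 0.020 bits.

0.020 bits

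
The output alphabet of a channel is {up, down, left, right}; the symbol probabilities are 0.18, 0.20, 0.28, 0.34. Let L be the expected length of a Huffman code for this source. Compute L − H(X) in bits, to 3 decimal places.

0.047 bits

Entropy H = −Σ p log₂ p ≈ 1.9531 bits.
Huffman merges: 9/50+1/5→19/50; 7/25+17/50→31/50; 19/50+31/50→1. L = 2 ≈ 2.0000.
L − H = 2.0000 − 1.9531 = 0.047 bits.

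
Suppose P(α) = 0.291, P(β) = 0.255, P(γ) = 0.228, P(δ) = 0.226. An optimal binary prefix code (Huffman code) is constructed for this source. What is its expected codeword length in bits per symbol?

Repeatedly combine the two least-probable nodes; the expected code length is the sum of the merged weights.
merge 113/500 + 57/250 → 227/500
merge 51/200 + 291/1000 → 273/500
merge 227/500 + 273/500 → 1
L = 227/500 + 273/500 + 1 = 2 bits/symbol.

2 bits/symbol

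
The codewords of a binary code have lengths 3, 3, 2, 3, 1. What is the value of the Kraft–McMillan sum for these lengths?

1.125

With common denominator 2^3 = 8: Σ 2^(−ℓᵢ) = 1/8 + 1/8 + 2/8 + 1/8 + 4/8 = 9/8 = 1.125.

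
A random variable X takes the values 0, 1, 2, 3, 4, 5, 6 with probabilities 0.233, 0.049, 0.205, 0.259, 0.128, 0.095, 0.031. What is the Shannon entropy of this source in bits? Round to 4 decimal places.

H = −Σ pᵢ log₂ pᵢ.
−0.233·log₂(0.233) = 0.4897
−0.049·log₂(0.049) = 0.2132
−0.205·log₂(0.205) = 0.4687
−0.259·log₂(0.259) = 0.5048
−0.128·log₂(0.128) = 0.3796
−0.095·log₂(0.095) = 0.3226
−0.031·log₂(0.031) = 0.1554
Sum ≈ 2.5339 → 2.5339 bits.

2.5339 bits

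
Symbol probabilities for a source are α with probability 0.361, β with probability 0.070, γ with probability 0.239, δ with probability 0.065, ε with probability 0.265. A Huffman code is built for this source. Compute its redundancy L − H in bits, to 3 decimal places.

0.078 bits

Entropy H = −Σ p log₂ p ≈ 2.0568 bits.
Huffman merges: 13/200+7/100→27/200; 27/200+239/1000→187/500; 53/200+361/1000→313/500; 187/500+313/500→1. L = 427/200 ≈ 2.1350.
L − H = 2.1350 − 2.0568 = 0.078 bits.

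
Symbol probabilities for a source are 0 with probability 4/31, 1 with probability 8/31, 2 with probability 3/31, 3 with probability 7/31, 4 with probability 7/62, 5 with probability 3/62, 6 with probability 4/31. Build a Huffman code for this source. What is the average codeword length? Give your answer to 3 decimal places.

Repeatedly combine the two least-probable nodes; the expected code length is the sum of the merged weights.
merge 3/62 + 3/31 → 9/62
merge 7/62 + 4/31 → 15/62
merge 4/31 + 9/62 → 17/62
merge 7/31 + 15/62 → 29/62
merge 8/31 + 17/62 → 33/62
merge 29/62 + 33/62 → 1
L = 9/62 + 15/62 + 17/62 + 29/62 + 33/62 + 1 = 165/62 ≈ 2.661 bits/symbol.

2.661 bits/symbol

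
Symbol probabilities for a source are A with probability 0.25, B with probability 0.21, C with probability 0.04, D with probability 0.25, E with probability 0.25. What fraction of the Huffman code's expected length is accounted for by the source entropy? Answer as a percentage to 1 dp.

Entropy H = −Σ p log₂ p ≈ 2.1586 bits.
Huffman merges: 1/25+21/100→1/4; 1/4+1/4→1/2; 1/4+1/4→1/2; 1/2+1/2→1. L = 9/4 ≈ 2.2500.
Efficiency = H/L = 2.1586/2.2500 = 95.9%.

95.9%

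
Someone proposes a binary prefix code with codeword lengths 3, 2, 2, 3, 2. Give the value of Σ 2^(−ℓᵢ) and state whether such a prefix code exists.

With common denominator 2^3 = 8: Σ 2^(−ℓᵢ) = 1/8 + 2/8 + 2/8 + 1/8 + 2/8 = 8/8 = 1.
Kraft's inequality requires Σ ≤ 1; here Σ = 1 ≤ 1, so such a prefix code exists.

1; yes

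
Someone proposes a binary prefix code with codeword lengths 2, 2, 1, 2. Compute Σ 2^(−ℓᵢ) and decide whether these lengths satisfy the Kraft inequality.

1.25; no

With common denominator 2^2 = 4: Σ 2^(−ℓᵢ) = 1/4 + 1/4 + 2/4 + 1/4 = 5/4 = 1.25.
Kraft's inequality requires Σ ≤ 1; here Σ = 1.25 > 1, so no such prefix code exists.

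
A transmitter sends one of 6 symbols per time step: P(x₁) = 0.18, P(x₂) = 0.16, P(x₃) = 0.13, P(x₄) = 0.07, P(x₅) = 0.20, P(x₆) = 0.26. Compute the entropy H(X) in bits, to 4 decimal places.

H = −Σ pᵢ log₂ pᵢ.
−0.18·log₂(0.18) = 0.4453
−0.16·log₂(0.16) = 0.4230
−0.13·log₂(0.13) = 0.3826
−0.07·log₂(0.07) = 0.2686
−0.20·log₂(0.20) = 0.4644
−0.26·log₂(0.26) = 0.5053
Sum ≈ 2.4892 → 2.4892 bits.

2.4892 bits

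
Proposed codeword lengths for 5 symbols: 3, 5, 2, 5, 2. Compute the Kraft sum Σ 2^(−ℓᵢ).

0.6875

With common denominator 2^5 = 32: Σ 2^(−ℓᵢ) = 4/32 + 1/32 + 8/32 + 1/32 + 8/32 = 22/32 = 0.6875.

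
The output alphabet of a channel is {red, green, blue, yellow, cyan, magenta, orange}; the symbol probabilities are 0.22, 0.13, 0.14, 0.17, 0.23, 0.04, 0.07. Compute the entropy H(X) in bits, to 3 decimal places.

2.637 bits

H = −Σ pᵢ log₂ pᵢ.
−0.22·log₂(0.22) = 0.4806
−0.13·log₂(0.13) = 0.3826
−0.14·log₂(0.14) = 0.3971
−0.17·log₂(0.17) = 0.4346
−0.23·log₂(0.23) = 0.4877
−0.04·log₂(0.04) = 0.1858
−0.07·log₂(0.07) = 0.2686
Sum ≈ 2.6369 → 2.637 bits.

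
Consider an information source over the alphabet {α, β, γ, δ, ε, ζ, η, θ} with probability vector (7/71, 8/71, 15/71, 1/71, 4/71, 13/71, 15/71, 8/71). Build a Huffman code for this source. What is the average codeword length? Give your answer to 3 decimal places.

Repeatedly combine the two least-probable nodes; the expected code length is the sum of the merged weights.
merge 1/71 + 4/71 → 5/71
merge 5/71 + 7/71 → 12/71
merge 8/71 + 8/71 → 16/71
merge 12/71 + 13/71 → 25/71
merge 15/71 + 15/71 → 30/71
merge 16/71 + 25/71 → 41/71
merge 30/71 + 41/71 → 1
L = 5/71 + 12/71 + 16/71 + 25/71 + 30/71 + 41/71 + 1 = 200/71 ≈ 2.817 bits/symbol.

2.817 bits/symbol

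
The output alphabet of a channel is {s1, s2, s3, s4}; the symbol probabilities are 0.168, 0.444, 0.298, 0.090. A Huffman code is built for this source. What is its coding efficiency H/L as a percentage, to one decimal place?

98.4%

Entropy H = −Σ p log₂ p ≈ 1.7856 bits.
Huffman merges: 9/100+21/125→129/500; 129/500+149/500→139/250; 111/250+139/250→1. L = 907/500 ≈ 1.8140.
Efficiency = H/L = 1.7856/1.8140 = 98.4%.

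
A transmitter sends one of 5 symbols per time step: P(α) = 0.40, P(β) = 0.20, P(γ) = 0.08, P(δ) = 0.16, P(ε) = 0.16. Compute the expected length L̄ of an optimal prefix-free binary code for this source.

Repeatedly combine the two least-probable nodes; the expected code length is the sum of the merged weights.
merge 2/25 + 4/25 → 6/25
merge 4/25 + 1/5 → 9/25
merge 6/25 + 9/25 → 3/5
merge 2/5 + 3/5 → 1
L = 6/25 + 9/25 + 3/5 + 1 = 11/5 = 2.2 bits/symbol.

2.2 bits/symbol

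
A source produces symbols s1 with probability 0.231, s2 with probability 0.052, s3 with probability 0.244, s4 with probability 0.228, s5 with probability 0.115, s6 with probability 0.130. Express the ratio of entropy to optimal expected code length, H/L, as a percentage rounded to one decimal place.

Entropy H = −Σ p log₂ p ≈ 2.4345 bits.
Huffman merges: 13/250+23/200→167/1000; 13/100+167/1000→297/1000; 57/250+231/1000→459/1000; 61/250+297/1000→541/1000; 459/1000+541/1000→1. L = 308/125 ≈ 2.4640.
Efficiency = H/L = 2.4345/2.4640 = 98.8%.

98.8%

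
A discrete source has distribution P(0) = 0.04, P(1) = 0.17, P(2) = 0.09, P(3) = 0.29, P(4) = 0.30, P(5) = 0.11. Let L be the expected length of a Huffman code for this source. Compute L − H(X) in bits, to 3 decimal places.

Entropy H = −Σ p log₂ p ≈ 2.3223 bits.
Huffman merges: 1/25+9/100→13/100; 11/100+13/100→6/25; 17/100+6/25→41/100; 29/100+3/10→59/100; 41/100+59/100→1. L = 237/100 ≈ 2.3700.
L − H = 2.3700 − 2.3223 = 0.048 bits.

0.048 bits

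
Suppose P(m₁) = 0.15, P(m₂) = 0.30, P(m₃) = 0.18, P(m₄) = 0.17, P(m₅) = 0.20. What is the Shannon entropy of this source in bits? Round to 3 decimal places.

H = −Σ pᵢ log₂ pᵢ.
−0.15·log₂(0.15) = 0.4105
−0.30·log₂(0.30) = 0.5211
−0.18·log₂(0.18) = 0.4453
−0.17·log₂(0.17) = 0.4346
−0.20·log₂(0.20) = 0.4644
Sum ≈ 2.2759 → 2.276 bits.

2.276 bits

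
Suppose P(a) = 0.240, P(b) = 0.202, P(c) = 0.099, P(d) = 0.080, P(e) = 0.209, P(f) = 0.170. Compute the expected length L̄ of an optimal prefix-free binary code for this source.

Repeatedly combine the two least-probable nodes; the expected code length is the sum of the merged weights.
merge 2/25 + 99/1000 → 179/1000
merge 17/100 + 179/1000 → 349/1000
merge 101/500 + 209/1000 → 411/1000
merge 6/25 + 349/1000 → 589/1000
merge 411/1000 + 589/1000 → 1
L = 179/1000 + 349/1000 + 411/1000 + 589/1000 + 1 = 316/125 = 2.528 bits/symbol.

2.528 bits/symbol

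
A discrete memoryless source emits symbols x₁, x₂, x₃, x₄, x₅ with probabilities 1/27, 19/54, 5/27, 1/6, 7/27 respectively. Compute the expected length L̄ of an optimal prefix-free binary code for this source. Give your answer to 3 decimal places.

Repeatedly combine the two least-probable nodes; the expected code length is the sum of the merged weights.
merge 1/27 + 1/6 → 11/54
merge 5/27 + 11/54 → 7/18
merge 7/27 + 19/54 → 11/18
merge 7/18 + 11/18 → 1
L = 11/54 + 7/18 + 11/18 + 1 = 119/54 ≈ 2.204 bits/symbol.

2.204 bits/symbol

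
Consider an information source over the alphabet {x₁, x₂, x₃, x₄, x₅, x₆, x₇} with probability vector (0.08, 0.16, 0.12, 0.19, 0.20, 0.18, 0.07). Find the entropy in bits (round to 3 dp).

H = −Σ pᵢ log₂ pᵢ.
−0.08·log₂(0.08) = 0.2915
−0.16·log₂(0.16) = 0.4230
−0.12·log₂(0.12) = 0.3671
−0.19·log₂(0.19) = 0.4552
−0.20·log₂(0.20) = 0.4644
−0.18·log₂(0.18) = 0.4453
−0.07·log₂(0.07) = 0.2686
Sum ≈ 2.7151 → 2.715 bits.

2.715 bits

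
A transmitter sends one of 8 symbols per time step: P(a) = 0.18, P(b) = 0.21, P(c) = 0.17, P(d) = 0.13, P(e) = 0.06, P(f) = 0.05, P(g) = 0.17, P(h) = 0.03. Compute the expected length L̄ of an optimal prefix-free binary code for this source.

Repeatedly combine the two least-probable nodes; the expected code length is the sum of the merged weights.
merge 3/100 + 1/20 → 2/25
merge 3/50 + 2/25 → 7/50
merge 13/100 + 7/50 → 27/100
merge 17/100 + 17/100 → 17/50
merge 9/50 + 21/100 → 39/100
merge 27/100 + 17/50 → 61/100
merge 39/100 + 61/100 → 1
L = 2/25 + 7/50 + 27/100 + 17/50 + 39/100 + 61/100 + 1 = 283/100 = 2.83 bits/symbol.

2.83 bits/symbol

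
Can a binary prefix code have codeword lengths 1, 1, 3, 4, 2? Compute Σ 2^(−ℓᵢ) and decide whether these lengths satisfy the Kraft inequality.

With common denominator 2^4 = 16: Σ 2^(−ℓᵢ) = 8/16 + 8/16 + 2/16 + 1/16 + 4/16 = 23/16 = 1.4375.
Kraft's inequality requires Σ ≤ 1; here Σ = 1.4375 > 1, so no such prefix code exists.

1.4375; no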